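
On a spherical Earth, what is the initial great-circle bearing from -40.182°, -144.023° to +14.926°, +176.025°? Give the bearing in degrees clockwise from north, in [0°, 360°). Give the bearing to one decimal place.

Δλ = 176.025 − -144.023 = 320.048°; wrapped into (−180°, 180°]: -39.952°.
θ = atan2( sin Δλ · cos φ₂ , cos φ₁ · sin φ₂ − sin φ₁ · cos φ₂ · cos Δλ )
  = atan2(-0.62048, 0.67471) = -42.602° → normalised to [0°, 360°): 317.398°.

317.4°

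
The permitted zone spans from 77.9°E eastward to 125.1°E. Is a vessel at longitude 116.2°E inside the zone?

Band width going east from +77.9° to +125.1°: ((125.1 − 77.9) mod 360) = 47.2°.
Offset of +116.2° east of the west edge: ((116.2 − 77.9) mod 360) = 38.3°.
38.3° ≤ 47.2° ⇒ inside.

Yes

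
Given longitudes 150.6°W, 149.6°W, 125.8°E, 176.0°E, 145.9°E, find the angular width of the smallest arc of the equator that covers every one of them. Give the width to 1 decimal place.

Sort the longitudes: -150.6°, -149.6°, +125.8°, +145.9°, +176.0°.
Eastward gaps between consecutive values (wrapping around): 1.0°, 275.4°, 20.1°, 30.1°, 33.4°.
Largest gap = 275.4° ⇒ minimal covering band is its complement: 360° − 275.4° = 84.6°.
Band runs from +125.8° eastward to -149.6°, crossing the antimeridian.

84.6°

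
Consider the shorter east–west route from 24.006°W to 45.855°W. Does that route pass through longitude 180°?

Signed shortest Δλ = ((-45.855 − -24.006 + 180) mod 360) − 180 = -21.849°.
Going west by 21.849° from -24.006° reaches -45.855° without touching 180°.

No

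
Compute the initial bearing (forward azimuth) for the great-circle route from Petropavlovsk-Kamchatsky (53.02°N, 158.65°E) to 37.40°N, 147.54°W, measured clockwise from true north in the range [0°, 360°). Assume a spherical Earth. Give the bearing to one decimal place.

90.8°

Δλ = -147.54 − 158.65 = -306.19°; wrapped into (−180°, 180°]: 53.81°.
θ = atan2( sin Δλ · cos φ₂ , cos φ₁ · sin φ₂ − sin φ₁ · cos φ₂ · cos Δλ )
  = atan2(0.64114, -0.00936) = 90.836° → normalised to [0°, 360°): 90.836°.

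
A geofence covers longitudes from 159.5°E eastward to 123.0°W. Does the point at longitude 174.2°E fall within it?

Yes

Band width going east from +159.5° to -123.0°: ((-123.0 − 159.5) mod 360) = 77.5°.
Offset of +174.2° east of the west edge: ((174.2 − 159.5) mod 360) = 14.7°.
14.7° ≤ 77.5° ⇒ inside.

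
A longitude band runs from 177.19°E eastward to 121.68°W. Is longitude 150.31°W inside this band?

Yes

Band width going east from +177.19° to -121.68°: ((-121.68 − 177.19) mod 360) = 61.13°.
Offset of -150.31° east of the west edge: ((-150.31 − 177.19) mod 360) = 32.50°.
32.50° ≤ 61.13° ⇒ inside.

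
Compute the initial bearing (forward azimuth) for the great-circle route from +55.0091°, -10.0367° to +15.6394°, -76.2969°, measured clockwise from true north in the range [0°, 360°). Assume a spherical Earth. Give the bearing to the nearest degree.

260°

Δλ = -76.2969 − -10.0367 = -66.2602°.
θ = atan2( sin Δλ · cos φ₂ , cos φ₁ · sin φ₂ − sin φ₁ · cos φ₂ · cos Δλ )
  = atan2(-0.88149, -0.16301) = -100.477° → normalised to [0°, 360°): 259.523°.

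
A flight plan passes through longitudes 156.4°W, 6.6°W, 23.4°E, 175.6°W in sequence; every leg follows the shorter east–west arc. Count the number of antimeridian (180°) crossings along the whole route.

Leg 1: -156.4° → -6.6°, shortest Δλ = 149.8° (east) — does not cross 180°.
Leg 2: -6.6° → +23.4°, shortest Δλ = 30.0° (east) — does not cross 180°.
Leg 3: +23.4° → -175.6°, shortest Δλ = 161.0° (east) — crosses 180°.
Total crossings: 1.

1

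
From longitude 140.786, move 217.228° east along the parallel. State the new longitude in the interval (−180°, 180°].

-1.986°

Start at +140.786°; shift +217.228° → +358.014°.
+358.014° lies outside (−180°, 180°]; subtract 360° → -1.986°.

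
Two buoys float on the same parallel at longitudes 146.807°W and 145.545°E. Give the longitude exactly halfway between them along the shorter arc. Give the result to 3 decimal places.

179.369°E

Signed shortest Δλ from -146.807° to +145.545° is -67.648°.
Midpoint longitude = -146.807° + (-67.648°)/2 = -146.807° − 33.824° = -180.631°.
Normalise into (−180°, 180°]: +179.369°.
(The naïve average (-146.807 + +145.545)/2 = -0.631° is on the wrong side of the globe.)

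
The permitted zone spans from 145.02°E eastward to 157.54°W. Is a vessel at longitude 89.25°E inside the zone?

No

Band width going east from +145.02° to -157.54°: ((-157.54 − 145.02) mod 360) = 57.44°.
Offset of +89.25° east of the west edge: ((89.25 − 145.02) mod 360) = 304.23°.
304.23° > 57.44° ⇒ outside.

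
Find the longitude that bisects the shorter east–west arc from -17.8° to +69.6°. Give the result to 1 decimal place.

+25.9°

Signed shortest Δλ from -17.8° to +69.6° is +87.4°.
Midpoint longitude = -17.8° + (+87.4°)/2 = -17.8° + 43.7° = +25.9°.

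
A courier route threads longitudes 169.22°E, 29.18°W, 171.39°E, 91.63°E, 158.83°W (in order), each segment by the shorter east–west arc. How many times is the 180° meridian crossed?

Leg 1: +169.22° → -29.18°, shortest Δλ = 161.6° (east) — crosses 180°.
Leg 2: -29.18° → +171.39°, shortest Δλ = -159.43° (west) — crosses 180°.
Leg 3: +171.39° → +91.63°, shortest Δλ = -79.76° (west) — does not cross 180°.
Leg 4: +91.63° → -158.83°, shortest Δλ = 109.54° (east) — crosses 180°.
Total crossings: 3.

3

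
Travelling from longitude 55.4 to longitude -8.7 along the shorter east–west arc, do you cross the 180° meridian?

No

Signed shortest Δλ = ((-8.7 − 55.4 + 180) mod 360) − 180 = -64.1°.
Going west by 64.1° from +55.4° reaches -8.7° without touching 180°.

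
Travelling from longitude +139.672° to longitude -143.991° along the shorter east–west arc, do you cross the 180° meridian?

Yes

Naïve |-143.991 − 139.672| = 283.663° > 180°, so the shorter arc goes the other way round — across 180°.
Signed shortest Δλ = ((-143.991 − 139.672 + 180) mod 360) − 180 = 76.337°.
Going east by 76.337° from +139.672° passes through 180° before reaching -143.991°.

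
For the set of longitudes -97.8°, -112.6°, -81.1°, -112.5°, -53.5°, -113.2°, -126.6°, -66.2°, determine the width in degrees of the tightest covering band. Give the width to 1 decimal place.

Sort the longitudes: -126.6°, -113.2°, -112.6°, -112.5°, -97.8°, -81.1°, -66.2°, -53.5°.
Eastward gaps between consecutive values (wrapping around): 13.4°, 0.6°, 0.1°, 14.7°, 16.7°, 14.9°, 12.7°, 286.9°.
Largest gap = 286.9° ⇒ minimal covering band is its complement: 360° − 286.9° = 73.1°.
Band runs from -126.6° eastward to -53.5°.

73.1°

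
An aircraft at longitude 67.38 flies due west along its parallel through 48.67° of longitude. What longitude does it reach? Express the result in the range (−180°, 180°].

Start at +67.38°; shift −48.67° → +18.71°.
+18.71° already lies in (−180°, 180°].

+18.71°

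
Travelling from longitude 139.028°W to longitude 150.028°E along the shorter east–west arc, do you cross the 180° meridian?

Naïve |150.028 − -139.028| = 289.056° > 180°, so the shorter arc goes the other way round — across 180°.
Signed shortest Δλ = ((150.028 − -139.028 + 180) mod 360) − 180 = -70.944°.
Going west by 70.944° from -139.028° passes through 180° before reaching +150.028°.

Yes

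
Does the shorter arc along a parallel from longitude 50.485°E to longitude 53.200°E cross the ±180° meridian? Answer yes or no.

Signed shortest Δλ = ((53.200 − 50.485 + 180) mod 360) − 180 = 2.715°.
Going east by 2.715° from +50.485° reaches +53.200° without touching 180°.

No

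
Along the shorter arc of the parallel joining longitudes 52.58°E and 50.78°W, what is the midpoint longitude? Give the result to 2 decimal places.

0.90°E

Signed shortest Δλ from +52.58° to -50.78° is -103.36°.
Midpoint longitude = +52.58° + (-103.36°)/2 = +52.58° − 51.68° = +0.90°.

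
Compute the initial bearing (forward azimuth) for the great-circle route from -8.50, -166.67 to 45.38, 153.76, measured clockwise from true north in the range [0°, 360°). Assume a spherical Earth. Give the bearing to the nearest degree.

330°

Δλ = 153.76 − -166.67 = 320.43°; wrapped into (−180°, 180°]: -39.57°.
θ = atan2( sin Δλ · cos φ₂ , cos φ₁ · sin φ₂ − sin φ₁ · cos φ₂ · cos Δλ )
  = atan2(-0.44744, 0.78399) = -29.714° → normalised to [0°, 360°): 330.286°.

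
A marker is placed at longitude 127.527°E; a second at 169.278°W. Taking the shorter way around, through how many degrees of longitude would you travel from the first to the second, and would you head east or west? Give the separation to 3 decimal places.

Raw difference: -169.278 − 127.527 = -296.805°.
Normalise into (−180°, 180°]: -296.805° + 360° = 63.195°.
Positive ⇒ the second point lies to the east; separation 63.195°.

63.195° east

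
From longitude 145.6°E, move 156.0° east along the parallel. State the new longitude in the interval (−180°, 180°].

58.4°W

Start at +145.6°; shift +156.0° → +301.6°.
+301.6° lies outside (−180°, 180°]; subtract 360° → -58.4°.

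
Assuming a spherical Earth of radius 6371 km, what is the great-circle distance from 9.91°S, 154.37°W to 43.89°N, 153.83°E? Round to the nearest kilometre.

7934 km

Δλ = 153.83 − -154.37 = 308.20°; wrapped into (−180°, 180°]: -51.80°.
Δφ = 43.89 − -9.91 = 53.80°.
a = sin²(Δφ/2) + cos φ₁ · cos φ₂ · sin²(Δλ/2) = 0.340147.
c = 2·atan2(√a, √(1−a)) = 1.24538 rad → d = 6371·c ≈ 7934.29 km.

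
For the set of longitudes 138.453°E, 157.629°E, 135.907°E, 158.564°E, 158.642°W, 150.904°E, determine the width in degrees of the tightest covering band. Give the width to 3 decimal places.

Sort the longitudes: -158.642°, +135.907°, +138.453°, +150.904°, +157.629°, +158.564°.
Eastward gaps between consecutive values (wrapping around): 294.549°, 2.546°, 12.451°, 6.725°, 0.935°, 42.794°.
Largest gap = 294.549° ⇒ minimal covering band is its complement: 360° − 294.549° = 65.451°.
Band runs from +135.907° eastward to -158.642°, crossing the antimeridian.

65.451°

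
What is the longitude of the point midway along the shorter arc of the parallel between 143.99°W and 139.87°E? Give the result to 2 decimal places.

Signed shortest Δλ from -143.99° to +139.87° is -76.14°.
Midpoint longitude = -143.99° + (-76.14°)/2 = -143.99° − 38.07° = -182.06°.
Normalise into (−180°, 180°]: +177.94°.
(The naïve average (-143.99 + +139.87)/2 = -2.06° is on the wrong side of the globe.)

177.94°E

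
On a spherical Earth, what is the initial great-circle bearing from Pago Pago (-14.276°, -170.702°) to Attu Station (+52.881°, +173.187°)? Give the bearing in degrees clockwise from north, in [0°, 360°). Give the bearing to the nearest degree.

Δλ = 173.187 − -170.702 = 343.889°; wrapped into (−180°, 180°]: -16.111°.
θ = atan2( sin Δλ · cos φ₂ , cos φ₁ · sin φ₂ − sin φ₁ · cos φ₂ · cos Δλ )
  = atan2(-0.16746, 0.91573) = -10.363° → normalised to [0°, 360°): 349.637°.

350°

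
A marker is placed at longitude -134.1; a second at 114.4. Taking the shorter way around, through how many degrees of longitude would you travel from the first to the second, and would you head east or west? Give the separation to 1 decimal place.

111.5° west

Raw difference: 114.4 − -134.1 = 248.5°.
Normalise into (−180°, 180°]: 248.5° − 360° = -111.5°.
Negative ⇒ the second point lies to the west; separation 111.5°.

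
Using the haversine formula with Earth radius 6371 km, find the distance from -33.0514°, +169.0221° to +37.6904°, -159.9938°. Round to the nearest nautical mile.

Δλ = -159.9938 − 169.0221 = -329.0159°; wrapped into (−180°, 180°]: 30.9841°.
Δφ = 37.6904 − -33.0514 = 70.7418°.
a = sin²(Δφ/2) + cos φ₁ · cos φ₂ · sin²(Δλ/2) = 0.382408.
c = 2·atan2(√a, √(1−a)) = 1.33339 rad → d = 6371·c ≈ 8495.02 km ≈ 4586.95 nmi.

4587 nmi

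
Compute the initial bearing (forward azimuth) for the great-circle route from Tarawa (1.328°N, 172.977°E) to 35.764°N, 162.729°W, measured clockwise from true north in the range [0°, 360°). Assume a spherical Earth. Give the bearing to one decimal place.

30.5°

Δλ = -162.729 − 172.977 = -335.706°; wrapped into (−180°, 180°]: 24.294°.
θ = atan2( sin Δλ · cos φ₂ , cos φ₁ · sin φ₂ − sin φ₁ · cos φ₂ · cos Δλ )
  = atan2(0.33384, 0.56715) = 30.482° → normalised to [0°, 360°): 30.482°.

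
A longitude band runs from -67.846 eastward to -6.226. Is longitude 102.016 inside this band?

No

Band width going east from -67.846° to -6.226°: ((-6.226 − -67.846) mod 360) = 61.620°.
Offset of +102.016° east of the west edge: ((102.016 − -67.846) mod 360) = 169.862°.
169.862° > 61.620° ⇒ outside.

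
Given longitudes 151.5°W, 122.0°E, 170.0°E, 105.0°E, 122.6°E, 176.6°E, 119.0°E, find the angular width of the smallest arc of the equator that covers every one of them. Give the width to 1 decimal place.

103.5°

Sort the longitudes: -151.5°, +105.0°, +119.0°, +122.0°, +122.6°, +170.0°, +176.6°.
Eastward gaps between consecutive values (wrapping around): 256.5°, 14.0°, 3.0°, 0.6°, 47.4°, 6.6°, 31.9°.
Largest gap = 256.5° ⇒ minimal covering band is its complement: 360° − 256.5° = 103.5°.
Band runs from +105.0° eastward to -151.5°, crossing the antimeridian.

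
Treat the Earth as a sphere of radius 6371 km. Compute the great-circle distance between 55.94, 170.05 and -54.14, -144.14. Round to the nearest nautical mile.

6981 nmi

Δλ = -144.14 − 170.05 = -314.19°; wrapped into (−180°, 180°]: 45.81°.
Δφ = -54.14 − 55.94 = -110.08°.
a = sin²(Δφ/2) + cos φ₁ · cos φ₂ · sin²(Δλ/2) = 0.721365.
c = 2·atan2(√a, √(1−a)) = 2.02944 rad → d = 6371·c ≈ 12929.54 km ≈ 6981.39 nmi.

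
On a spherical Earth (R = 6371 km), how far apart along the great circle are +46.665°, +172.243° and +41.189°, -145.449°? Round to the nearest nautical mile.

1836 nmi

Δλ = -145.449 − 172.243 = -317.692°; wrapped into (−180°, 180°]: 42.308°.
Δφ = 41.189 − 46.665 = -5.476°.
a = sin²(Δφ/2) + cos φ₁ · cos φ₂ · sin²(Δλ/2) = 0.069539.
c = 2·atan2(√a, √(1−a)) = 0.53372 rad → d = 6371·c ≈ 3400.31 km ≈ 1836.02 nmi.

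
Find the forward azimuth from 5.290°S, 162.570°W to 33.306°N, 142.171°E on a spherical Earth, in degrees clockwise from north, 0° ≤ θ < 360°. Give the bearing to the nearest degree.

Δλ = 142.171 − -162.570 = 304.741°; wrapped into (−180°, 180°]: -55.259°.
θ = atan2( sin Δλ · cos φ₂ , cos φ₁ · sin φ₂ − sin φ₁ · cos φ₂ · cos Δλ )
  = atan2(-0.68677, 0.59068) = -49.301° → normalised to [0°, 360°): 310.699°.

311°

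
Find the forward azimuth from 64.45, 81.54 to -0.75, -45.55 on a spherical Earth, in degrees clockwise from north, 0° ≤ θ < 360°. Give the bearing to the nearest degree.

Δλ = -45.55 − 81.54 = -127.09°.
θ = atan2( sin Δλ · cos φ₂ , cos φ₁ · sin φ₂ − sin φ₁ · cos φ₂ · cos Δλ )
  = atan2(-0.79762, 0.53840) = -55.980° → normalised to [0°, 360°): 304.020°.

304°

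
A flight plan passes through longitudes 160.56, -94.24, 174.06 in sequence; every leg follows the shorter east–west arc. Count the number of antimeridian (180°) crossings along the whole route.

Leg 1: +160.56° → -94.24°, shortest Δλ = 105.2° (east) — crosses 180°.
Leg 2: -94.24° → +174.06°, shortest Δλ = -91.7° (west) — crosses 180°.
Total crossings: 2.

2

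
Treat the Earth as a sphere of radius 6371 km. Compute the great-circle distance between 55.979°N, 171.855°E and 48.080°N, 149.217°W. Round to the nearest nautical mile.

Δλ = -149.217 − 171.855 = -321.072°; wrapped into (−180°, 180°]: 38.928°.
Δφ = 48.080 − 55.979 = -7.899°.
a = sin²(Δφ/2) + cos φ₁ · cos φ₂ · sin²(Δλ/2) = 0.046247.
c = 2·atan2(√a, √(1−a)) = 0.43349 rad → d = 6371·c ≈ 2761.76 km ≈ 1491.23 nmi.

1491 nmi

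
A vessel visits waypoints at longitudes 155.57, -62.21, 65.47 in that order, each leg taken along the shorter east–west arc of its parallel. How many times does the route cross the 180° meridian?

Leg 1: +155.57° → -62.21°, shortest Δλ = 142.22° (east) — crosses 180°.
Leg 2: -62.21° → +65.47°, shortest Δλ = 127.68° (east) — does not cross 180°.
Total crossings: 1.

1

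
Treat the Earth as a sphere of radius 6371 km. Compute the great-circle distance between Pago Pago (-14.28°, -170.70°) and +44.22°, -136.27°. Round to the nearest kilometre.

7380 km

Δλ = -136.27 − -170.70 = 34.43°.
Δφ = 44.22 − -14.28 = 58.50°.
a = sin²(Δφ/2) + cos φ₁ · cos φ₂ · sin²(Δλ/2) = 0.299585.
c = 2·atan2(√a, √(1−a)) = 1.15837 rad → d = 6371·c ≈ 7380.00 km.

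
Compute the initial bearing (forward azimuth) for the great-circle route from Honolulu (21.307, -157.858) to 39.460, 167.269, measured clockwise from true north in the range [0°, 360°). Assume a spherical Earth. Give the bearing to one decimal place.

Δλ = 167.269 − -157.858 = 325.127°; wrapped into (−180°, 180°]: -34.873°.
θ = atan2( sin Δλ · cos φ₂ , cos φ₁ · sin φ₂ − sin φ₁ · cos φ₂ · cos Δλ )
  = atan2(-0.44144, 0.36194) = -50.652° → normalised to [0°, 360°): 309.348°.

309.3°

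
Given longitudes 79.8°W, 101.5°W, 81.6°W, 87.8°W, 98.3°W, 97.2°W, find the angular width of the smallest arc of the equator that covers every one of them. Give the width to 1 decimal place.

Sort the longitudes: -101.5°, -98.3°, -97.2°, -87.8°, -81.6°, -79.8°.
Eastward gaps between consecutive values (wrapping around): 3.2°, 1.1°, 9.4°, 6.2°, 1.8°, 338.3°.
Largest gap = 338.3° ⇒ minimal covering band is its complement: 360° − 338.3° = 21.7°.
Band runs from -101.5° eastward to -79.8°.

21.7°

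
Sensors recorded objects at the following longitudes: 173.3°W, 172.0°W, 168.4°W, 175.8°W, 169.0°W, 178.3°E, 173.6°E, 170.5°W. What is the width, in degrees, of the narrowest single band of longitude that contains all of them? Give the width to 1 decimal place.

Sort the longitudes: -175.8°, -173.3°, -172.0°, -170.5°, -169.0°, -168.4°, +173.6°, +178.3°.
Eastward gaps between consecutive values (wrapping around): 2.5°, 1.3°, 1.5°, 1.5°, 0.6°, 342.0°, 4.7°, 5.9°.
Largest gap = 342.0° ⇒ minimal covering band is its complement: 360° − 342.0° = 18.0°.
Band runs from +173.6° eastward to -168.4°, crossing the antimeridian.

18.0°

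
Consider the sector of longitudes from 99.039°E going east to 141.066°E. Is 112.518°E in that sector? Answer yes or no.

Band width going east from +99.039° to +141.066°: ((141.066 − 99.039) mod 360) = 42.027°.
Offset of +112.518° east of the west edge: ((112.518 − 99.039) mod 360) = 13.479°.
13.479° ≤ 42.027° ⇒ inside.

Yes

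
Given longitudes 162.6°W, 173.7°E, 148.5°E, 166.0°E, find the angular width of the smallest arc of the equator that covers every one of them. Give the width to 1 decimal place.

48.9°

Sort the longitudes: -162.6°, +148.5°, +166.0°, +173.7°.
Eastward gaps between consecutive values (wrapping around): 311.1°, 17.5°, 7.7°, 23.7°.
Largest gap = 311.1° ⇒ minimal covering band is its complement: 360° − 311.1° = 48.9°.
Band runs from +148.5° eastward to -162.6°, crossing the antimeridian.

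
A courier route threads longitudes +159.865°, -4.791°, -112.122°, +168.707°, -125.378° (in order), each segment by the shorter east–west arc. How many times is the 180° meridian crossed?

Leg 1: +159.865° → -4.791°, shortest Δλ = -164.656° (west) — does not cross 180°.
Leg 2: -4.791° → -112.122°, shortest Δλ = -107.331° (west) — does not cross 180°.
Leg 3: -112.122° → +168.707°, shortest Δλ = -79.171° (west) — crosses 180°.
Leg 4: +168.707° → -125.378°, shortest Δλ = 65.915° (east) — crosses 180°.
Total crossings: 2.

2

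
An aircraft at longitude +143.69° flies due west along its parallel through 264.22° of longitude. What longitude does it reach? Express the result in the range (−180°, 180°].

-120.53°

Start at +143.69°; shift −264.22° → -120.53°.
-120.53° already lies in (−180°, 180°].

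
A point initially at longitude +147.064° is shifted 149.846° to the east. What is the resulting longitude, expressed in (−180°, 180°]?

Start at +147.064°; shift +149.846° → +296.910°.
+296.910° lies outside (−180°, 180°]; subtract 360° → -63.090°.

-63.090°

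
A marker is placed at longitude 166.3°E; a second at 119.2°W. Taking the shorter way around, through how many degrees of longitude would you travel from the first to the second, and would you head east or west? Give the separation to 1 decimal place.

Raw difference: -119.2 − 166.3 = -285.5°.
Normalise into (−180°, 180°]: -285.5° + 360° = 74.5°.
Positive ⇒ the second point lies to the east; separation 74.5°.

74.5° east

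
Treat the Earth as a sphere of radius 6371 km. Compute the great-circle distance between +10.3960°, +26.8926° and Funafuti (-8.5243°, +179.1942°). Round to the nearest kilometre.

Δλ = 179.1942 − 26.8926 = 152.3016°.
Δφ = -8.5243 − 10.3960 = -18.9203°.
a = sin²(Δφ/2) + cos φ₁ · cos φ₂ · sin²(Δλ/2) = 0.944000.
c = 2·atan2(√a, √(1−a)) = 2.66377 rad → d = 6371·c ≈ 16970.89 km.

16971 km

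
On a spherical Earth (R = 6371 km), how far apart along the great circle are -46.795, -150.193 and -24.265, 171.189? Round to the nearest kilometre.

Δλ = 171.189 − -150.193 = 321.382°; wrapped into (−180°, 180°]: -38.618°.
Δφ = -24.265 − -46.795 = 22.530°.
a = sin²(Δφ/2) + cos φ₁ · cos φ₂ · sin²(Δλ/2) = 0.106401.
c = 2·atan2(√a, √(1−a)) = 0.66455 rad → d = 6371·c ≈ 4233.82 km.

4234 km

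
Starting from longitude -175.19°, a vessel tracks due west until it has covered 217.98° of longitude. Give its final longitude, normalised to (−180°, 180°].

-33.17°

Start at -175.19°; shift −217.98° → -393.17°.
-393.17° lies outside (−180°, 180°]; add 360° → -33.17°.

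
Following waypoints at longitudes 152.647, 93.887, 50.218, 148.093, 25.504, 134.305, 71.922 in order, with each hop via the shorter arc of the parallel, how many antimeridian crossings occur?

Leg 1: +152.647° → +93.887°, shortest Δλ = -58.76° (west) — does not cross 180°.
Leg 2: +93.887° → +50.218°, shortest Δλ = -43.669° (west) — does not cross 180°.
Leg 3: +50.218° → +148.093°, shortest Δλ = 97.875° (east) — does not cross 180°.
Leg 4: +148.093° → +25.504°, shortest Δλ = -122.589° (west) — does not cross 180°.
Leg 5: +25.504° → +134.305°, shortest Δλ = 108.801° (east) — does not cross 180°.
Leg 6: +134.305° → +71.922°, shortest Δλ = -62.383° (west) — does not cross 180°.
Total crossings: 0.

0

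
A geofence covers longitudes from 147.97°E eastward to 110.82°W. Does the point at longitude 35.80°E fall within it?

No

Band width going east from +147.97° to -110.82°: ((-110.82 − 147.97) mod 360) = 101.21°.
Offset of +35.80° east of the west edge: ((35.80 − 147.97) mod 360) = 247.83°.
247.83° > 101.21° ⇒ outside.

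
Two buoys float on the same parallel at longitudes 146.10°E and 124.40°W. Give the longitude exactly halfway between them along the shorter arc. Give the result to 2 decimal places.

169.15°W

Signed shortest Δλ from +146.10° to -124.40° is +89.50°.
Midpoint longitude = +146.10° + (+89.50°)/2 = +146.10° + 44.75° = +190.85°.
Normalise into (−180°, 180°]: -169.15°.
(The naïve average (+146.10 + -124.40)/2 = 10.85° is on the wrong side of the globe.)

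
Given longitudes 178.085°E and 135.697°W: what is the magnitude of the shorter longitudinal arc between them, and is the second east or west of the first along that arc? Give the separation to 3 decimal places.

46.218° east

Raw difference: -135.697 − 178.085 = -313.782°.
Normalise into (−180°, 180°]: -313.782° + 360° = 46.218°.
Positive ⇒ the second point lies to the east; separation 46.218°.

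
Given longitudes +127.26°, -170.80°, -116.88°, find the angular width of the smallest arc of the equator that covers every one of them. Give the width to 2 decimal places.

Sort the longitudes: -170.80°, -116.88°, +127.26°.
Eastward gaps between consecutive values (wrapping around): 53.92°, 244.14°, 61.94°.
Largest gap = 244.14° ⇒ minimal covering band is its complement: 360° − 244.14° = 115.86°.
Band runs from +127.26° eastward to -116.88°, crossing the antimeridian.

115.86°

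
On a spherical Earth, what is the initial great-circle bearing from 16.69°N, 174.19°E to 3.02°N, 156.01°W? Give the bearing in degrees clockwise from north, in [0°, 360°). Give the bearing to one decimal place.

111.8°

Δλ = -156.01 − 174.19 = -330.20°; wrapped into (−180°, 180°]: 29.80°.
θ = atan2( sin Δλ · cos φ₂ , cos φ₁ · sin φ₂ − sin φ₁ · cos φ₂ · cos Δλ )
  = atan2(0.49628, -0.19841) = 111.791° → normalised to [0°, 360°): 111.791°.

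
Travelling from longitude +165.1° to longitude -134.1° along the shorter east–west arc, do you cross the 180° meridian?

Naïve |-134.1 − 165.1| = 299.2° > 180°, so the shorter arc goes the other way round — across 180°.
Signed shortest Δλ = ((-134.1 − 165.1 + 180) mod 360) − 180 = 60.8°.
Going east by 60.8° from +165.1° passes through 180° before reaching -134.1°.

Yes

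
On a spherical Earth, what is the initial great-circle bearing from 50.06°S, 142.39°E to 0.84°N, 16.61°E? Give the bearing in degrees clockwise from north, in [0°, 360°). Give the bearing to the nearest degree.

242°

Δλ = 16.61 − 142.39 = -125.78°.
θ = atan2( sin Δλ · cos φ₂ , cos φ₁ · sin φ₂ − sin φ₁ · cos φ₂ · cos Δλ )
  = atan2(-0.81118, -0.43882) = -118.412° → normalised to [0°, 360°): 241.588°.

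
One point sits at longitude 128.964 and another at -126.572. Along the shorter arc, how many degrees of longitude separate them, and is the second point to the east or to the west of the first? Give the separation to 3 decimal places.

Raw difference: -126.572 − 128.964 = -255.536°.
Normalise into (−180°, 180°]: -255.536° + 360° = 104.464°.
Positive ⇒ the second point lies to the east; separation 104.464°.

104.464° east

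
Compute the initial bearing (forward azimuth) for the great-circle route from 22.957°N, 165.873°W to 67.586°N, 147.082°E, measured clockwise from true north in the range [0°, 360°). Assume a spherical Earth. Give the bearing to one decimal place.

339.6°

Δλ = 147.082 − -165.873 = 312.955°; wrapped into (−180°, 180°]: -47.045°.
θ = atan2( sin Δλ · cos φ₂ , cos φ₁ · sin φ₂ − sin φ₁ · cos φ₂ · cos Δλ )
  = atan2(-0.27907, 0.74989) = -20.412° → normalised to [0°, 360°): 339.588°.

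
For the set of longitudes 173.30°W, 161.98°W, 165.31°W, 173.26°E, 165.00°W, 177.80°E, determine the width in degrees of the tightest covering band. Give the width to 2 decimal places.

24.76°

Sort the longitudes: -173.30°, -165.31°, -165.00°, -161.98°, +173.26°, +177.80°.
Eastward gaps between consecutive values (wrapping around): 7.99°, 0.31°, 3.02°, 335.24°, 4.54°, 8.90°.
Largest gap = 335.24° ⇒ minimal covering band is its complement: 360° − 335.24° = 24.76°.
Band runs from +173.26° eastward to -161.98°, crossing the antimeridian.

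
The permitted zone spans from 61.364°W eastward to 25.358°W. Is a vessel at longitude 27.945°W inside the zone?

Yes

Band width going east from -61.364° to -25.358°: ((-25.358 − -61.364) mod 360) = 36.006°.
Offset of -27.945° east of the west edge: ((-27.945 − -61.364) mod 360) = 33.419°.
33.419° ≤ 36.006° ⇒ inside.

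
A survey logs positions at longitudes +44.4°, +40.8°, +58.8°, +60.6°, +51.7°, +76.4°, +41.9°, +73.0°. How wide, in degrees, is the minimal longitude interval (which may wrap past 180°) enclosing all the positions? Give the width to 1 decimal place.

35.6°

Sort the longitudes: +40.8°, +41.9°, +44.4°, +51.7°, +58.8°, +60.6°, +73.0°, +76.4°.
Eastward gaps between consecutive values (wrapping around): 1.1°, 2.5°, 7.3°, 7.1°, 1.8°, 12.4°, 3.4°, 324.4°.
Largest gap = 324.4° ⇒ minimal covering band is its complement: 360° − 324.4° = 35.6°.
Band runs from +40.8° eastward to +76.4°.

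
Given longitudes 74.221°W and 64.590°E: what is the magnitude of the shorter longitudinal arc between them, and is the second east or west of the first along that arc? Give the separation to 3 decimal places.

138.811° east

Raw difference: 64.590 − -74.221 = 138.811°.
Normalise into (−180°, 180°]: 138.811° stays 138.811°.
Positive ⇒ the second point lies to the east; separation 138.811°.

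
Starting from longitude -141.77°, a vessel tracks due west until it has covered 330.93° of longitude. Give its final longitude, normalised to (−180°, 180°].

-112.70°

Start at -141.77°; shift −330.93° → -472.70°.
-472.70° lies outside (−180°, 180°]; add 360° → -112.70°.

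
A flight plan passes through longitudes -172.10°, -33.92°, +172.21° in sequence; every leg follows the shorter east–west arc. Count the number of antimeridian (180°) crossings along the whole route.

Leg 1: -172.10° → -33.92°, shortest Δλ = 138.18° (east) — does not cross 180°.
Leg 2: -33.92° → +172.21°, shortest Δλ = -153.87° (west) — crosses 180°.
Total crossings: 1.

1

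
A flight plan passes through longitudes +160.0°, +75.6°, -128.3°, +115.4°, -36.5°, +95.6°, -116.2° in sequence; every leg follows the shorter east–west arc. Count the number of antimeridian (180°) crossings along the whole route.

3

Leg 1: +160.0° → +75.6°, shortest Δλ = -84.4° (west) — does not cross 180°.
Leg 2: +75.6° → -128.3°, shortest Δλ = 156.1° (east) — crosses 180°.
Leg 3: -128.3° → +115.4°, shortest Δλ = -116.3° (west) — crosses 180°.
Leg 4: +115.4° → -36.5°, shortest Δλ = -151.9° (west) — does not cross 180°.
Leg 5: -36.5° → +95.6°, shortest Δλ = 132.1° (east) — does not cross 180°.
Leg 6: +95.6° → -116.2°, shortest Δλ = 148.2° (east) — crosses 180°.
Total crossings: 3.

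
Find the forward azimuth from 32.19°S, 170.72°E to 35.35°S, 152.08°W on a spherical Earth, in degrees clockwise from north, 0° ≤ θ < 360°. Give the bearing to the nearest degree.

Δλ = -152.08 − 170.72 = -322.80°; wrapped into (−180°, 180°]: 37.20°.
θ = atan2( sin Δλ · cos φ₂ , cos φ₁ · sin φ₂ − sin φ₁ · cos φ₂ · cos Δλ )
  = atan2(0.49313, -0.14353) = 106.229° → normalised to [0°, 360°): 106.229°.

106°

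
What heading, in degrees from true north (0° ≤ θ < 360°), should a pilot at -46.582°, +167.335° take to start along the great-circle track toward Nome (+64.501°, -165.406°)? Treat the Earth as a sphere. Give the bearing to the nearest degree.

Δλ = -165.406 − 167.335 = -332.741°; wrapped into (−180°, 180°]: 27.259°.
θ = atan2( sin Δλ · cos φ₂ , cos φ₁ · sin φ₂ − sin φ₁ · cos φ₂ · cos Δλ )
  = atan2(0.19717, 0.89833) = 12.379° → normalised to [0°, 360°): 12.379°.

12°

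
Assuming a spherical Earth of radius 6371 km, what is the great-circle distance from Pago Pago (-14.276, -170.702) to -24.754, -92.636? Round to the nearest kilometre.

Δλ = -92.636 − -170.702 = 78.066°.
Δφ = -24.754 − -14.276 = -10.478°.
a = sin²(Δφ/2) + cos φ₁ · cos φ₂ · sin²(Δλ/2) = 0.357380.
c = 2·atan2(√a, √(1−a)) = 1.28154 rad → d = 6371·c ≈ 8164.69 km.

8165 km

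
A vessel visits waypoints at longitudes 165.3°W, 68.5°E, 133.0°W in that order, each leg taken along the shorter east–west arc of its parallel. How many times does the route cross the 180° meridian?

2

Leg 1: -165.3° → +68.5°, shortest Δλ = -126.2° (west) — crosses 180°.
Leg 2: +68.5° → -133.0°, shortest Δλ = 158.5° (east) — crosses 180°.
Total crossings: 2.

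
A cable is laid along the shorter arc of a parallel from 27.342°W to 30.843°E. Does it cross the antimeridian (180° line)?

Signed shortest Δλ = ((30.843 − -27.342 + 180) mod 360) − 180 = 58.185°.
Going east by 58.185° from -27.342° reaches +30.843° without touching 180°.

No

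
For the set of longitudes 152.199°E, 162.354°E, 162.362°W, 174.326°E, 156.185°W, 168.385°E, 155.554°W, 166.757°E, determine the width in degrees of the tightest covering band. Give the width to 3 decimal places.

52.247°

Sort the longitudes: -162.362°, -156.185°, -155.554°, +152.199°, +162.354°, +166.757°, +168.385°, +174.326°.
Eastward gaps between consecutive values (wrapping around): 6.177°, 0.631°, 307.753°, 10.155°, 4.403°, 1.628°, 5.941°, 23.312°.
Largest gap = 307.753° ⇒ minimal covering band is its complement: 360° − 307.753° = 52.247°.
Band runs from +152.199° eastward to -155.554°, crossing the antimeridian.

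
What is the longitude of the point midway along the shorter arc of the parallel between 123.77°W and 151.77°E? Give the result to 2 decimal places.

Signed shortest Δλ from -123.77° to +151.77° is -84.46°.
Midpoint longitude = -123.77° + (-84.46°)/2 = -123.77° − 42.23° = -166.00°.
(The naïve average (-123.77 + +151.77)/2 = 14.0° is on the wrong side of the globe.)

166.00°W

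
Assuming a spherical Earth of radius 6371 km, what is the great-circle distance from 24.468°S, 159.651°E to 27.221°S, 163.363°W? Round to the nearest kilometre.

3701 km

Δλ = -163.363 − 159.651 = -323.014°; wrapped into (−180°, 180°]: 36.986°.
Δφ = -27.221 − -24.468 = -2.753°.
a = sin²(Δφ/2) + cos φ₁ · cos φ₂ · sin²(Δλ/2) = 0.082009.
c = 2·atan2(√a, √(1−a)) = 0.58087 rad → d = 6371·c ≈ 3700.75 km.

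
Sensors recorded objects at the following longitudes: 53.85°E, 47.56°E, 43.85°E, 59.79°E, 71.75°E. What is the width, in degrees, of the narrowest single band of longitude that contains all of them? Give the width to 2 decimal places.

Sort the longitudes: +43.85°, +47.56°, +53.85°, +59.79°, +71.75°.
Eastward gaps between consecutive values (wrapping around): 3.71°, 6.29°, 5.94°, 11.96°, 332.10°.
Largest gap = 332.10° ⇒ minimal covering band is its complement: 360° − 332.10° = 27.90°.
Band runs from +43.85° eastward to +71.75°.

27.90°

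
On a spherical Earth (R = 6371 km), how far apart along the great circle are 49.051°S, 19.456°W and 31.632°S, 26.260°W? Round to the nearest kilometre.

2019 km

Δλ = -26.260 − -19.456 = -6.804°.
Δφ = -31.632 − -49.051 = 17.419°.
a = sin²(Δφ/2) + cos φ₁ · cos φ₂ · sin²(Δλ/2) = 0.024894.
c = 2·atan2(√a, √(1−a)) = 0.31688 rad → d = 6371·c ≈ 2018.87 km.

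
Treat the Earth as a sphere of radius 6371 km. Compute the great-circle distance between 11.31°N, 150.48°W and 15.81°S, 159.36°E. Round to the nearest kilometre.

Δλ = 159.36 − -150.48 = 309.84°; wrapped into (−180°, 180°]: -50.16°.
Δφ = -15.81 − 11.31 = -27.12°.
a = sin²(Δφ/2) + cos φ₁ · cos φ₂ · sin²(Δλ/2) = 0.224496.
c = 2·atan2(√a, √(1−a)) = 0.98722 rad → d = 6371·c ≈ 6289.61 km.

6290 km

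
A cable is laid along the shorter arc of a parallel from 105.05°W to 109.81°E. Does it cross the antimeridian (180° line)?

Yes

Naïve |109.81 − -105.05| = 214.86° > 180°, so the shorter arc goes the other way round — across 180°.
Signed shortest Δλ = ((109.81 − -105.05 + 180) mod 360) − 180 = -145.14°.
Going west by 145.14° from -105.05° passes through 180° before reaching +109.81°.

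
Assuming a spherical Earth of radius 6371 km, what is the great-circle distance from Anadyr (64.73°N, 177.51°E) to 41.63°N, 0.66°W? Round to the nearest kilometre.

8187 km

Δλ = -0.66 − 177.51 = -178.17°.
Δφ = 41.63 − 64.73 = -23.10°.
a = sin²(Δφ/2) + cos φ₁ · cos φ₂ · sin²(Δλ/2) = 0.359083.
c = 2·atan2(√a, √(1−a)) = 1.28509 rad → d = 6371·c ≈ 8187.31 km.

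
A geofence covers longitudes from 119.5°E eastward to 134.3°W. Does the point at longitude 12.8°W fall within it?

No

Band width going east from +119.5° to -134.3°: ((-134.3 − 119.5) mod 360) = 106.2°.
Offset of -12.8° east of the west edge: ((-12.8 − 119.5) mod 360) = 227.7°.
227.7° > 106.2° ⇒ outside.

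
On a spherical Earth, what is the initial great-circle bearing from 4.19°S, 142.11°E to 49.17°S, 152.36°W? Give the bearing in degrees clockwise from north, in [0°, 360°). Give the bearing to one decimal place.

Δλ = -152.36 − 142.11 = -294.47°; wrapped into (−180°, 180°]: 65.53°.
θ = atan2( sin Δλ · cos φ₂ , cos φ₁ · sin φ₂ − sin φ₁ · cos φ₂ · cos Δλ )
  = atan2(0.59509, -0.73484) = 140.999° → normalised to [0°, 360°): 140.999°.

141.0°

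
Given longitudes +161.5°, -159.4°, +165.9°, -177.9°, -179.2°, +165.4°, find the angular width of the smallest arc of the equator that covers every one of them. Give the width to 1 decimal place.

39.1°

Sort the longitudes: -179.2°, -177.9°, -159.4°, +161.5°, +165.4°, +165.9°.
Eastward gaps between consecutive values (wrapping around): 1.3°, 18.5°, 320.9°, 3.9°, 0.5°, 14.9°.
Largest gap = 320.9° ⇒ minimal covering band is its complement: 360° − 320.9° = 39.1°.
Band runs from +161.5° eastward to -159.4°, crossing the antimeridian.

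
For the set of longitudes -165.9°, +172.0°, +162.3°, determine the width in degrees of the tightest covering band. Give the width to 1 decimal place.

Sort the longitudes: -165.9°, +162.3°, +172.0°.
Eastward gaps between consecutive values (wrapping around): 328.2°, 9.7°, 22.1°.
Largest gap = 328.2° ⇒ minimal covering band is its complement: 360° − 328.2° = 31.8°.
Band runs from +162.3° eastward to -165.9°, crossing the antimeridian.

31.8°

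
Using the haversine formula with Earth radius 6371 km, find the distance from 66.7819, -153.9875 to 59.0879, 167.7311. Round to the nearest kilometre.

Δλ = 167.7311 − -153.9875 = 321.7186°; wrapped into (−180°, 180°]: -38.2814°.
Δφ = 59.0879 − 66.7819 = -7.6940°.
a = sin²(Δφ/2) + cos φ₁ · cos φ₂ · sin²(Δλ/2) = 0.026275.
c = 2·atan2(√a, √(1−a)) = 0.32563 rad → d = 6371·c ≈ 2074.58 km.

2075 km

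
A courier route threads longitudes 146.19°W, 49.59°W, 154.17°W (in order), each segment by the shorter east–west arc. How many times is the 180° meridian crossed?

Leg 1: -146.19° → -49.59°, shortest Δλ = 96.6° (east) — does not cross 180°.
Leg 2: -49.59° → -154.17°, shortest Δλ = -104.58° (west) — does not cross 180°.
Total crossings: 0.

0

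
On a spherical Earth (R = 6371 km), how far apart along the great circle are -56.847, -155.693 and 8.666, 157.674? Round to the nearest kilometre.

Δλ = 157.674 − -155.693 = 313.367°; wrapped into (−180°, 180°]: -46.633°.
Δφ = 8.666 − -56.847 = 65.513°.
a = sin²(Δφ/2) + cos φ₁ · cos φ₂ · sin²(Δλ/2) = 0.377455.
c = 2·atan2(√a, √(1−a)) = 1.32318 rad → d = 6371·c ≈ 8430.01 km.

8430 km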